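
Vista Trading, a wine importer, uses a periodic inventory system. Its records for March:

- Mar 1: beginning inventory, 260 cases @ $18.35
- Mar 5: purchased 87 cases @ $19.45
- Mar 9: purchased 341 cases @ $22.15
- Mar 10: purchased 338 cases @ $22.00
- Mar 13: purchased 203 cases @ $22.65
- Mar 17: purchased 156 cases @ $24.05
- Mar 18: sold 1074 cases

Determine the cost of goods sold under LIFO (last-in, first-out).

Mar 18, 1074 sold [LIFO — newest first]: 156 @ $24.05 + 203 @ $22.65 + 338 @ $22.00 + 341 @ $22.15 + 36 @ $19.45 = $24,039.10
Ending inventory: 260 @ $18.35 + 51 @ $19.45 = $5,762.95
Check: goods available $29,802.05 = COGS $24,039.10 + ending $5,762.95

COGS = $24,039.10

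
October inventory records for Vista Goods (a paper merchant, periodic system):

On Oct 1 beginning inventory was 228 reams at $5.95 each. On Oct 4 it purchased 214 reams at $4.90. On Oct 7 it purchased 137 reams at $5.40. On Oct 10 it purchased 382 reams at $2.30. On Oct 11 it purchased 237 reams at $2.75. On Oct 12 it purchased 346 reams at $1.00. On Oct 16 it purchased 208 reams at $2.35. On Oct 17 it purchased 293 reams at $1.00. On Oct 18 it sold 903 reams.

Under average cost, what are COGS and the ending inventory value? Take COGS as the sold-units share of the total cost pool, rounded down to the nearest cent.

COGS = $2,562.46; ending inventory = $3,240.69

Oct 18, sell 903: 903/2045 × $5,803.15 → $2,562.46
Ending inventory (cost pool remaining) = $3,240.69
Check: goods available $5,803.15 = COGS $2,562.46 + ending $3,240.69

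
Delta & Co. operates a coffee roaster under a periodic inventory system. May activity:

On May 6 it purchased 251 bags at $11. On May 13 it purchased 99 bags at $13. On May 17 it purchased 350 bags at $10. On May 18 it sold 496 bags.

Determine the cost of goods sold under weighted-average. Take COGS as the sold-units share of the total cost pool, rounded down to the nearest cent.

COGS = $5,348.29

May 18, sell 496: 496/700 × $7,548.00 → $5,348.29
Ending inventory (cost pool remaining) = $2,199.71
Check: goods available $7,548.00 = COGS $5,348.29 + ending $2,199.71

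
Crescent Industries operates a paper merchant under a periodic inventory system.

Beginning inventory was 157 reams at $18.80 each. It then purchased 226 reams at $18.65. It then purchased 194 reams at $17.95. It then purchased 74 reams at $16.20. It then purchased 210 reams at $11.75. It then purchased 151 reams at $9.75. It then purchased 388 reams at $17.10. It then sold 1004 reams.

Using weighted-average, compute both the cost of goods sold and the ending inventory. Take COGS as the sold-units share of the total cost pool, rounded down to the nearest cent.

COGS = $16,079.88; ending inventory = $6,342.27

Sale 1, sell 1004: 1004/1400 × $22,422.15 → $16,079.88
Ending inventory (cost pool remaining) = $6,342.27
Check: goods available $22,422.15 = COGS $16,079.88 + ending $6,342.27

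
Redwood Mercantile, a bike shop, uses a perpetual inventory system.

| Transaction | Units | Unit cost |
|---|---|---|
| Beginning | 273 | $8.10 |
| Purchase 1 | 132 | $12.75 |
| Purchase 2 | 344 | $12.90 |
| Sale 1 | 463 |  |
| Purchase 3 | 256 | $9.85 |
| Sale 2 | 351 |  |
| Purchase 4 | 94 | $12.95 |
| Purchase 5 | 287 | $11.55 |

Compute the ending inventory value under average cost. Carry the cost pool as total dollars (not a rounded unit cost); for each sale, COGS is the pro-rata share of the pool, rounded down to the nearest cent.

After Beginning: 273 on hand, pool $2,211.30 (≈ $8.1000 each)
After Purchase 1: 405 on hand, pool $3,894.30 (≈ $9.6156 each)
After Purchase 2: 749 on hand, pool $8,331.90 (≈ $11.1240 each)
Sale 1, sell 463: 463/749 × $8,331.90 → $5,150.42
After Purchase 3: 542 on hand, pool $5,703.08 (≈ $10.5223 each)
Sale 2, sell 351: 351/542 × $5,703.08 → $3,693.32
After Purchase 4: 285 on hand, pool $3,227.06 (≈ $11.3230 each)
After Purchase 5: 572 on hand, pool $6,541.91 (≈ $11.4369 each)
Total COGS = $5,150.42 + $3,693.32 = $8,843.74
Ending inventory (cost pool remaining) = $6,541.91

Ending inventory = $6,541.91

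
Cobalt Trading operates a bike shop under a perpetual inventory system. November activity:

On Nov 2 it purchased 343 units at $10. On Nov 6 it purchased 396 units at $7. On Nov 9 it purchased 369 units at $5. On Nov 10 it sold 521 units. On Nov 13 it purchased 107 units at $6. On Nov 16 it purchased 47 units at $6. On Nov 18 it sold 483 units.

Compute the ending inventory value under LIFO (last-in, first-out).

Ending inventory = $2,580

Nov 10, 521 sold [LIFO — newest first]: 369 @ $5 + 152 @ $7 = $2,909
Nov 18, 483 sold [LIFO — newest first]: 47 @ $6 + 107 @ $6 + 244 @ $7 + 85 @ $10 = $3,482
Total COGS = $2,909 + $3,482 = $6,391
Ending inventory: 258 @ $10 = $2,580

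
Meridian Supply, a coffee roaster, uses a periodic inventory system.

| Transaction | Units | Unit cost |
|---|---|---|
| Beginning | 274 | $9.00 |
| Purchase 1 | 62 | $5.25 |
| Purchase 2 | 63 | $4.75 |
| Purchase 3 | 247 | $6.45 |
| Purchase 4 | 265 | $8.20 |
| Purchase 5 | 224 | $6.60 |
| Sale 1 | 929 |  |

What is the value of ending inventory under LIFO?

Ending inventory = $1,854.00

Sale 1 (929) [LIFO — newest first]: 224 @ $6.60 + 265 @ $8.20 + 247 @ $6.45 + 63 @ $4.75 + 62 @ $5.25 + 68 @ $9.00 = $6,481.30
Ending inventory: 206 @ $9.00 = $1,854.00
Check: goods available $8,335.30 = COGS $6,481.30 + ending $1,854.00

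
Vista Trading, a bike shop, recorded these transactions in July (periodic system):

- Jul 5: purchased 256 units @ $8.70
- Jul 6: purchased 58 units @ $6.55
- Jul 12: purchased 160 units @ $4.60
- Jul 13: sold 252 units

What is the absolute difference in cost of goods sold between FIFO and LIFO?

FIFO COGS: 252 @ $8.70 = $2,192.40
LIFO COGS: 160 @ $4.60 + 58 @ $6.55 + 34 @ $8.70 = $1,411.70
Difference = |$2,192.40 − $1,411.70| = $780.70

$780.70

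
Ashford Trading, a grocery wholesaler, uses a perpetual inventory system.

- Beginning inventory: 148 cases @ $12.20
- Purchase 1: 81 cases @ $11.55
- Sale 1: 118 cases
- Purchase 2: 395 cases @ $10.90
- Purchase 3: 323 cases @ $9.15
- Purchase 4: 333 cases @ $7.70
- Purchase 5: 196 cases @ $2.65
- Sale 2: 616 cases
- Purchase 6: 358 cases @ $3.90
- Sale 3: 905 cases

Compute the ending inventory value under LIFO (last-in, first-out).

Sale 1 (118) [LIFO — newest first]: 81 @ $11.55 + 37 @ $12.20 = $1,386.95
Sale 2 (616) [LIFO — newest first]: 196 @ $2.65 + 333 @ $7.70 + 87 @ $9.15 = $3,879.55
Sale 3 (905) [LIFO — newest first]: 358 @ $3.90 + 236 @ $9.15 + 311 @ $10.90 = $6,945.50
Total COGS = $1,386.95 + $3,879.55 + $6,945.50 = $12,212.00
Ending inventory: 111 @ $12.20 + 84 @ $10.90 = $2,269.80

Ending inventory = $2,269.80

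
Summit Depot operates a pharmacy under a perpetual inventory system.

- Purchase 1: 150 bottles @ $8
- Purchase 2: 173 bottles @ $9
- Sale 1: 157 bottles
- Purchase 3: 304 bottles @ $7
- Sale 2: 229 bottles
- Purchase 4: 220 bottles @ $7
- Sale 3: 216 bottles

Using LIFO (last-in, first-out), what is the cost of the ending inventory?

Ending inventory = $1,897

Sale 1 (157) [LIFO — newest first]: 157 @ $9 = $1,413
Sale 2 (229) [LIFO — newest first]: 229 @ $7 = $1,603
Sale 3 (216) [LIFO — newest first]: 216 @ $7 = $1,512
Total COGS = $1,413 + $1,603 + $1,512 = $4,528
Ending inventory: 150 @ $8 + 16 @ $9 + 75 @ $7 + 4 @ $7 = $1,897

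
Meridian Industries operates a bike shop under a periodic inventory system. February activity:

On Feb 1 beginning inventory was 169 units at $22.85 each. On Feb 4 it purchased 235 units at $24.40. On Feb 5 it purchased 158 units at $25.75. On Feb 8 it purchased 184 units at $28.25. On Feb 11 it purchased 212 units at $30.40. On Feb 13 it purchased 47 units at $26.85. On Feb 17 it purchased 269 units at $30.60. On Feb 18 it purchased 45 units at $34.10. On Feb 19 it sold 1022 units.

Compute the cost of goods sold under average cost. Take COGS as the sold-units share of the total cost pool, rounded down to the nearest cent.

Feb 19, sell 1022: 1022/1319 × $36,334.80 → $28,153.27
Ending inventory (cost pool remaining) = $8,181.53

COGS = $28,153.27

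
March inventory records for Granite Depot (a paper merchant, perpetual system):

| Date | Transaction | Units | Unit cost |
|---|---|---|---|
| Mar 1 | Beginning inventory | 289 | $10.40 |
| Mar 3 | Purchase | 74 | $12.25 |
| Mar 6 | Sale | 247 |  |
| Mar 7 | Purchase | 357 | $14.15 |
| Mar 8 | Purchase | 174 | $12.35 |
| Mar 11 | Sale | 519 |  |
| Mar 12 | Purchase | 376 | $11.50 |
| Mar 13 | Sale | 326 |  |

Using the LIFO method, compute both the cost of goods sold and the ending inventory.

COGS = $13,485.35; ending inventory = $1,951.20

Mar 6, 247 sold [LIFO — newest first]: 74 @ $12.25 + 173 @ $10.40 = $2,705.70
Mar 11, 519 sold [LIFO — newest first]: 174 @ $12.35 + 345 @ $14.15 = $7,030.65
Mar 13, 326 sold [LIFO — newest first]: 326 @ $11.50 = $3,749.00
Total COGS = $2,705.70 + $7,030.65 + $3,749.00 = $13,485.35
Ending inventory: 116 @ $10.40 + 12 @ $14.15 + 50 @ $11.50 = $1,951.20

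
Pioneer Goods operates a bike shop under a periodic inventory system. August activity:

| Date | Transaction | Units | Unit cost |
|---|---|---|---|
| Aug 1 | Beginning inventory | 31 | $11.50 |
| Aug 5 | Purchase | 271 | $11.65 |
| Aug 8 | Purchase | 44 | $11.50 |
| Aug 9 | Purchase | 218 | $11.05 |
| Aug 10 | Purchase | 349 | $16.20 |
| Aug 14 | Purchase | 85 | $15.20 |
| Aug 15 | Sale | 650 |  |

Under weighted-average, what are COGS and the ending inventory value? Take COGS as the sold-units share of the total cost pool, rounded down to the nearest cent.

Aug 15, sell 650: 650/998 × $13,374.35 → $8,710.74
Ending inventory (cost pool remaining) = $4,663.61
Check: goods available $13,374.35 = COGS $8,710.74 + ending $4,663.61

COGS = $8,710.74; ending inventory = $4,663.61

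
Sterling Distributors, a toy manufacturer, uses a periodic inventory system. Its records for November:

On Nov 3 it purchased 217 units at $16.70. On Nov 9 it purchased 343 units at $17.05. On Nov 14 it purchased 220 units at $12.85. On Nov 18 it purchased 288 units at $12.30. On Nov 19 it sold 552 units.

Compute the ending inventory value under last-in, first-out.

Ending inventory = $8,721.85

Nov 19, 552 sold [LIFO — newest first]: 288 @ $12.30 + 220 @ $12.85 + 44 @ $17.05 = $7,119.60
Ending inventory: 217 @ $16.70 + 299 @ $17.05 = $8,721.85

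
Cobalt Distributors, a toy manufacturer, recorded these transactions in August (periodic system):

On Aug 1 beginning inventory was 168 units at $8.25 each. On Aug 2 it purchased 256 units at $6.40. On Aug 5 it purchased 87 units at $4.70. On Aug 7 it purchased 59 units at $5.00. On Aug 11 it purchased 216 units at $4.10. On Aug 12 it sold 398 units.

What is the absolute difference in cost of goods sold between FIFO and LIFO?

FIFO COGS: 168 @ $8.25 + 230 @ $6.40 = $2,858.00
LIFO COGS: 216 @ $4.10 + 59 @ $5.00 + 87 @ $4.70 + 36 @ $6.40 = $1,819.90
Difference = |$2,858.00 − $1,819.90| = $1,038.10

$1,038.10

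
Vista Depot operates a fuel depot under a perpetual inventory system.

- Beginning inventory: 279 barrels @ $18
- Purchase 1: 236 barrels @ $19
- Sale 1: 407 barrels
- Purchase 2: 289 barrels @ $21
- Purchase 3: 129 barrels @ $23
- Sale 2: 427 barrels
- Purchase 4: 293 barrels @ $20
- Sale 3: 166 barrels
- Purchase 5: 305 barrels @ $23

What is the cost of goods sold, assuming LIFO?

Sale 1 (407) [LIFO — newest first]: 236 @ $19 + 171 @ $18 = $7,562
Sale 2 (427) [LIFO — newest first]: 129 @ $23 + 289 @ $21 + 9 @ $18 = $9,198
Sale 3 (166) [LIFO — newest first]: 166 @ $20 = $3,320
Total COGS = $7,562 + $9,198 + $3,320 = $20,080
Ending inventory: 99 @ $18 + 127 @ $20 + 305 @ $23 = $11,337

COGS = $20,080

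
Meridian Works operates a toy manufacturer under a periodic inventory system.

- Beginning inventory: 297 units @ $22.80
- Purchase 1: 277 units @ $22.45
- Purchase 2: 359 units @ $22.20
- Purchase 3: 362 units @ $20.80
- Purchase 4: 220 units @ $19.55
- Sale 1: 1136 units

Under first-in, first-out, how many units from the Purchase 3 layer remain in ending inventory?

Sale 1 (1136) [FIFO — oldest first]: 297 @ $22.80 + 277 @ $22.45 + 359 @ $22.20 + 203 @ $20.80 = $25,182.45
Ending inventory: 159 @ $20.80 + 220 @ $19.55 = $7,608.20
Check: goods available $32,790.65 = COGS $25,182.45 + ending $7,608.20

159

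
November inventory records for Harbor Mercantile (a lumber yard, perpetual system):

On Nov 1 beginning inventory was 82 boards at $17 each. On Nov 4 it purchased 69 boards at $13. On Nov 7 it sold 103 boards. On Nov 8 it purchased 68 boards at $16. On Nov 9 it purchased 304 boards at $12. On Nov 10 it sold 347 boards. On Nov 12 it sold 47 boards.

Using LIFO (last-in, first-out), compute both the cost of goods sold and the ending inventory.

COGS = $6,585; ending inventory = $442

Nov 7, 103 sold [LIFO — newest first]: 69 @ $13 + 34 @ $17 = $1,475
Nov 10, 347 sold [LIFO — newest first]: 304 @ $12 + 43 @ $16 = $4,336
Nov 12, 47 sold [LIFO — newest first]: 25 @ $16 + 22 @ $17 = $774
Total COGS = $1,475 + $4,336 + $774 = $6,585
Ending inventory: 26 @ $17 = $442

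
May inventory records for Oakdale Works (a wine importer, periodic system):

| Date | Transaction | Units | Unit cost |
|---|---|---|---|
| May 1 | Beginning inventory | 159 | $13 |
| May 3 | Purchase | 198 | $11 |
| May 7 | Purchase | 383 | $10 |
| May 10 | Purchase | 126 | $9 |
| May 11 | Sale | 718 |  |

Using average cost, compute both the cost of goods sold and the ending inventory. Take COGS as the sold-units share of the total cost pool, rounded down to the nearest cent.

COGS = $7,635.17; ending inventory = $1,573.83

May 11, sell 718: 718/866 × $9,209.00 → $7,635.17
Ending inventory (cost pool remaining) = $1,573.83
Check: goods available $9,209.00 = COGS $7,635.17 + ending $1,573.83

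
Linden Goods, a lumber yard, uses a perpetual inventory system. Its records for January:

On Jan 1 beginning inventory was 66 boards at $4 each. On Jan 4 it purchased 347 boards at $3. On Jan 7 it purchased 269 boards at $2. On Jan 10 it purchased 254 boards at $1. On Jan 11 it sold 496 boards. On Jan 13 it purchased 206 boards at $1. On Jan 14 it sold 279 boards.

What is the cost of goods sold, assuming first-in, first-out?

Jan 11, 496 sold [FIFO — oldest first]: 66 @ $4 + 347 @ $3 + 83 @ $2 = $1,471
Jan 14, 279 sold [FIFO — oldest first]: 186 @ $2 + 93 @ $1 = $465
Total COGS = $1,471 + $465 = $1,936
Ending inventory: 161 @ $1 + 206 @ $1 = $367

COGS = $1,936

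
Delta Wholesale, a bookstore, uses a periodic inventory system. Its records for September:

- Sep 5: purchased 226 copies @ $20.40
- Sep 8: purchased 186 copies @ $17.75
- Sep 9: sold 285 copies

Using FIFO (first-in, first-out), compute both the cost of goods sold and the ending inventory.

COGS = $5,657.65; ending inventory = $2,254.25

Sep 9, 285 sold [FIFO — oldest first]: 226 @ $20.40 + 59 @ $17.75 = $5,657.65
Ending inventory: 127 @ $17.75 = $2,254.25
Check: goods available $7,911.90 = COGS $5,657.65 + ending $2,254.25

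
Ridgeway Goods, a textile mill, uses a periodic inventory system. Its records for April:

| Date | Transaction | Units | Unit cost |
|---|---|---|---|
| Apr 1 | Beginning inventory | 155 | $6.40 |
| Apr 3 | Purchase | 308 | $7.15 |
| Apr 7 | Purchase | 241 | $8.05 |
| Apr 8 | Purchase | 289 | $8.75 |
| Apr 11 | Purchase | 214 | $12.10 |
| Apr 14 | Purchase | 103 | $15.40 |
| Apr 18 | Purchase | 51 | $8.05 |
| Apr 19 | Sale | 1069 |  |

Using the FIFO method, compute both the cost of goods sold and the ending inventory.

COGS = $8,582.60; ending inventory = $3,666.55

Apr 19, 1069 sold [FIFO — oldest first]: 155 @ $6.40 + 308 @ $7.15 + 241 @ $8.05 + 289 @ $8.75 + 76 @ $12.10 = $8,582.60
Ending inventory: 138 @ $12.10 + 103 @ $15.40 + 51 @ $8.05 = $3,666.55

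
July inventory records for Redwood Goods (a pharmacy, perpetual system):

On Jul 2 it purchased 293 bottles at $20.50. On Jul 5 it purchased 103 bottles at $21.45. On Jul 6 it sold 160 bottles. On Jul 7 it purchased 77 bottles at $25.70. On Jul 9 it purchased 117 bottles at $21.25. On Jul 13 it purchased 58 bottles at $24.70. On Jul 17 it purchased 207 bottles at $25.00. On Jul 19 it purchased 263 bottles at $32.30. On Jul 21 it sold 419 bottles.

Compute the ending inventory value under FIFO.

Ending inventory = $15,336.25

Jul 6, 160 sold [FIFO — oldest first]: 160 @ $20.50 = $3,280.00
Jul 21, 419 sold [FIFO — oldest first]: 133 @ $20.50 + 103 @ $21.45 + 77 @ $25.70 + 106 @ $21.25 = $9,167.25
Total COGS = $3,280.00 + $9,167.25 = $12,447.25
Ending inventory: 11 @ $21.25 + 58 @ $24.70 + 207 @ $25.00 + 263 @ $32.30 = $15,336.25
Check: goods available $27,783.50 = COGS $12,447.25 + ending $15,336.25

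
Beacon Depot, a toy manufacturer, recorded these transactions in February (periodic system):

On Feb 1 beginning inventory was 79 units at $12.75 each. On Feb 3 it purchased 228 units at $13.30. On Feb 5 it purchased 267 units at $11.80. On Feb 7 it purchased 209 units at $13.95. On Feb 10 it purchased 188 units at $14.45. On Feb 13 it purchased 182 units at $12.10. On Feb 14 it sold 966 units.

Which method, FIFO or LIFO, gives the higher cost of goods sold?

FIFO

FIFO COGS: 79 @ $12.75 + 228 @ $13.30 + 267 @ $11.80 + 209 @ $13.95 + 183 @ $14.45 = $12,750.15
LIFO COGS: 182 @ $12.10 + 188 @ $14.45 + 209 @ $13.95 + 267 @ $11.80 + 120 @ $13.30 = $12,580.95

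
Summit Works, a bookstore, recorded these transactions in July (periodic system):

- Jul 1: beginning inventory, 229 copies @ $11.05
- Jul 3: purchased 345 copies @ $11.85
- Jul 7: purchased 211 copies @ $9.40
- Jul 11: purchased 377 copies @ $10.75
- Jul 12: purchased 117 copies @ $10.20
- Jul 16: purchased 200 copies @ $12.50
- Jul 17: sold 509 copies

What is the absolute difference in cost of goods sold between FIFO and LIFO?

FIFO COGS: 229 @ $11.05 + 280 @ $11.85 = $5,848.45
LIFO COGS: 200 @ $12.50 + 117 @ $10.20 + 192 @ $10.75 = $5,757.40
Difference = |$5,848.45 − $5,757.40| = $91.05

$91.05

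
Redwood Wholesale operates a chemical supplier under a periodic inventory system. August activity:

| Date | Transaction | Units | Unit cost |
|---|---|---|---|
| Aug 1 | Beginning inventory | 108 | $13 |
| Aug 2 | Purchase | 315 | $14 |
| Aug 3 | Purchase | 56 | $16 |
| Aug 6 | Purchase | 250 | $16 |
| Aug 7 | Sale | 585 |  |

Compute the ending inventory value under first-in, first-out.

Ending inventory = $2,304

Aug 7, 585 sold [FIFO — oldest first]: 108 @ $13 + 315 @ $14 + 56 @ $16 + 106 @ $16 = $8,406
Ending inventory: 144 @ $16 = $2,304
Check: goods available $10,710 = COGS $8,406 + ending $2,304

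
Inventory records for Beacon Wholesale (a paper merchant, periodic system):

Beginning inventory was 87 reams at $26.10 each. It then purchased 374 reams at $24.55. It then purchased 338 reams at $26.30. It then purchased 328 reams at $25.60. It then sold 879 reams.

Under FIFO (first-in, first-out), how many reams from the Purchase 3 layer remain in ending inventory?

248

Sale 1 (879) [FIFO — oldest first]: 87 @ $26.10 + 374 @ $24.55 + 338 @ $26.30 + 80 @ $25.60 = $22,389.80
Ending inventory: 248 @ $25.60 = $6,348.80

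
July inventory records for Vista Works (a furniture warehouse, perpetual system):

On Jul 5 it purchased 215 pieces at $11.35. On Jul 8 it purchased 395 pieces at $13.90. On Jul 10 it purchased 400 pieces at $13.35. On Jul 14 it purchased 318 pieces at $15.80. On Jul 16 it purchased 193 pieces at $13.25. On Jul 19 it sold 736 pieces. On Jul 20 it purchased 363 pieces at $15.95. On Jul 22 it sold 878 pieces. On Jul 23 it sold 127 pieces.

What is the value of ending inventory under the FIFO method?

Ending inventory = $2,280.85

Jul 19, 736 sold [FIFO — oldest first]: 215 @ $11.35 + 395 @ $13.90 + 126 @ $13.35 = $9,612.85
Jul 22, 878 sold [FIFO — oldest first]: 274 @ $13.35 + 318 @ $15.80 + 193 @ $13.25 + 93 @ $15.95 = $12,722.90
Jul 23, 127 sold [FIFO — oldest first]: 127 @ $15.95 = $2,025.65
Total COGS = $9,612.85 + $12,722.90 + $2,025.65 = $24,361.40
Ending inventory: 143 @ $15.95 = $2,280.85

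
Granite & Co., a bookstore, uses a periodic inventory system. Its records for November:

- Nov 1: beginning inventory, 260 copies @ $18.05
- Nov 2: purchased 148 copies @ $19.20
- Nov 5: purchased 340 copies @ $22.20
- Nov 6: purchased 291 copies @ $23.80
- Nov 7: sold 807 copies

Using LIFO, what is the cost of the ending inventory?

Nov 7, 807 sold [LIFO — newest first]: 291 @ $23.80 + 340 @ $22.20 + 148 @ $19.20 + 28 @ $18.05 = $17,820.80
Ending inventory: 232 @ $18.05 = $4,187.60

Ending inventory = $4,187.60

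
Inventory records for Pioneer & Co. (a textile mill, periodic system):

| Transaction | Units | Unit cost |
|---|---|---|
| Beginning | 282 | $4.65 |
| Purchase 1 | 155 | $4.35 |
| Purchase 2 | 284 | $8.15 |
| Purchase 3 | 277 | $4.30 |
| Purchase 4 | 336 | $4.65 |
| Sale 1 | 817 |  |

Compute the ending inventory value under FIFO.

Ending inventory = $2,340.70

Sale 1 (817) [FIFO — oldest first]: 282 @ $4.65 + 155 @ $4.35 + 284 @ $8.15 + 96 @ $4.30 = $4,712.95
Ending inventory: 181 @ $4.30 + 336 @ $4.65 = $2,340.70
Check: goods available $7,053.65 = COGS $4,712.95 + ending $2,340.70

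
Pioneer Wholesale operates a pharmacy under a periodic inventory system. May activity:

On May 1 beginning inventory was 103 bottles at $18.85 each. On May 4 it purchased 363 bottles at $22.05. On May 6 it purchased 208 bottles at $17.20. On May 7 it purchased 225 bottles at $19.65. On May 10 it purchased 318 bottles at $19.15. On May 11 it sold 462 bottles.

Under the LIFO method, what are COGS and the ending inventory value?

May 11, 462 sold [LIFO — newest first]: 318 @ $19.15 + 144 @ $19.65 = $8,919.30
Ending inventory: 103 @ $18.85 + 363 @ $22.05 + 208 @ $17.20 + 81 @ $19.65 = $15,114.95

COGS = $8,919.30; ending inventory = $15,114.95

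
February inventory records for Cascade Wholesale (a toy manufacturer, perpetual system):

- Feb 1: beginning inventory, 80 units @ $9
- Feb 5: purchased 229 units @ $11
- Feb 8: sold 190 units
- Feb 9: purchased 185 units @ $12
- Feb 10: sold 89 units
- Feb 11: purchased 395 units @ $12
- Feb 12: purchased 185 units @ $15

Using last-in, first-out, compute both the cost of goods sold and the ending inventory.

Feb 8, 190 sold [LIFO — newest first]: 190 @ $11 = $2,090
Feb 10, 89 sold [LIFO — newest first]: 89 @ $12 = $1,068
Total COGS = $2,090 + $1,068 = $3,158
Ending inventory: 80 @ $9 + 39 @ $11 + 96 @ $12 + 395 @ $12 + 185 @ $15 = $9,816
Check: goods available $12,974 = COGS $3,158 + ending $9,816

COGS = $3,158; ending inventory = $9,816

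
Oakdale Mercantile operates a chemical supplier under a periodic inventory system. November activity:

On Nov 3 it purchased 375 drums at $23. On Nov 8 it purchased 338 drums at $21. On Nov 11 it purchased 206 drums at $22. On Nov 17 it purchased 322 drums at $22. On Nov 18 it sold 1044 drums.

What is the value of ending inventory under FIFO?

Ending inventory = $4,334

Nov 18, 1044 sold [FIFO — oldest first]: 375 @ $23 + 338 @ $21 + 206 @ $22 + 125 @ $22 = $23,005
Ending inventory: 197 @ $22 = $4,334
Check: goods available $27,339 = COGS $23,005 + ending $4,334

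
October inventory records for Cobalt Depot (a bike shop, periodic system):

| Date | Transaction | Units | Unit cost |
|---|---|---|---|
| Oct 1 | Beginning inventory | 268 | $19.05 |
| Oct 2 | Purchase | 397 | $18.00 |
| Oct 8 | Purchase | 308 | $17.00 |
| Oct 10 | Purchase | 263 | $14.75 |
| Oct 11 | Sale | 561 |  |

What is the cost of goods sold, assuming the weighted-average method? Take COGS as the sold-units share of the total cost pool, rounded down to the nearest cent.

Oct 11, sell 561: 561/1236 × $21,366.65 → $9,697.96
Ending inventory (cost pool remaining) = $11,668.69

COGS = $9,697.96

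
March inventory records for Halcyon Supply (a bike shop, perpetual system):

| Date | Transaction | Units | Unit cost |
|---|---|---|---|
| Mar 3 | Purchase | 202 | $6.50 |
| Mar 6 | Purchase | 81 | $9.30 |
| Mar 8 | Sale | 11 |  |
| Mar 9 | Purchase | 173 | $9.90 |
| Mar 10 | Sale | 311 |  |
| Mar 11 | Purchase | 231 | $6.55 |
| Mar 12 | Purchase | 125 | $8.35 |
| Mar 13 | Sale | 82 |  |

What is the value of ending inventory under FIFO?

Ending inventory = $3,071.60

Mar 8, 11 sold [FIFO — oldest first]: 11 @ $6.50 = $71.50
Mar 10, 311 sold [FIFO — oldest first]: 191 @ $6.50 + 81 @ $9.30 + 39 @ $9.90 = $2,380.90
Mar 13, 82 sold [FIFO — oldest first]: 82 @ $9.90 = $811.80
Total COGS = $71.50 + $2,380.90 + $811.80 = $3,264.20
Ending inventory: 52 @ $9.90 + 231 @ $6.55 + 125 @ $8.35 = $3,071.60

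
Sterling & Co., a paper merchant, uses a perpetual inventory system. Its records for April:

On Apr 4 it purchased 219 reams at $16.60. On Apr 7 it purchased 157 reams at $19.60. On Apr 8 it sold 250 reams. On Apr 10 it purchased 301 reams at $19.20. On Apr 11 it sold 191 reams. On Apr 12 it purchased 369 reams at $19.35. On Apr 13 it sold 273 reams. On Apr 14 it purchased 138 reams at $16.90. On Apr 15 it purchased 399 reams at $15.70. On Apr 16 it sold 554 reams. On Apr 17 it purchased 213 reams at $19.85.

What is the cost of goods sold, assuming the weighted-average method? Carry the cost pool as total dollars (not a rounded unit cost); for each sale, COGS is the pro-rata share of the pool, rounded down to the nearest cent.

After Apr 4: 219 on hand, pool $3,635.40 (≈ $16.6000 each)
After Apr 7: 376 on hand, pool $6,712.60 (≈ $17.8527 each)
Apr 8, sell 250: 250/376 × $6,712.60 → $4,463.16
After Apr 10: 427 on hand, pool $8,028.64 (≈ $18.8024 each)
Apr 11, sell 191: 191/427 × $8,028.64 → $3,591.26
After Apr 12: 605 on hand, pool $11,577.53 (≈ $19.1364 each)
Apr 13, sell 273: 273/605 × $11,577.53 → $5,224.24
After Apr 14: 470 on hand, pool $8,685.49 (≈ $18.4798 each)
After Apr 15: 869 on hand, pool $14,949.79 (≈ $17.2034 each)
Apr 16, sell 554: 554/869 × $14,949.79 → $9,530.70
After Apr 17: 528 on hand, pool $9,647.14 (≈ $18.2711 each)
Total COGS = $4,463.16 + $3,591.26 + $5,224.24 + $9,530.70 = $22,809.36
Ending inventory (cost pool remaining) = $9,647.14

COGS = $22,809.36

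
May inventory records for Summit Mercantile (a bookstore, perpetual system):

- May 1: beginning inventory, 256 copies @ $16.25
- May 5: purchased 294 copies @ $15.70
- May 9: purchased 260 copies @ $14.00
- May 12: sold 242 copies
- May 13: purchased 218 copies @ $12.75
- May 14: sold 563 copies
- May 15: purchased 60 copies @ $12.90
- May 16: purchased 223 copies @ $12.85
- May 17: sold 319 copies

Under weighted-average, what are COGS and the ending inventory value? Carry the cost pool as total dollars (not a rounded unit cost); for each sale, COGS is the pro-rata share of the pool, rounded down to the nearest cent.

After May 1: 256 on hand, pool $4,160.00 (≈ $16.2500 each)
After May 5: 550 on hand, pool $8,775.80 (≈ $15.9560 each)
After May 9: 810 on hand, pool $12,415.80 (≈ $15.3281 each)
May 12, sell 242: 242/810 × $12,415.80 → $3,709.41
After May 13: 786 on hand, pool $11,485.89 (≈ $14.6131 each)
May 14, sell 563: 563/786 × $11,485.89 → $8,227.17
After May 15: 283 on hand, pool $4,032.72 (≈ $14.2499 each)
After May 16: 506 on hand, pool $6,898.27 (≈ $13.6329 each)
May 17, sell 319: 319/506 × $6,898.27 → $4,348.90
Total COGS = $3,709.41 + $8,227.17 + $4,348.90 = $16,285.48
Ending inventory (cost pool remaining) = $2,549.37

COGS = $16,285.48; ending inventory = $2,549.37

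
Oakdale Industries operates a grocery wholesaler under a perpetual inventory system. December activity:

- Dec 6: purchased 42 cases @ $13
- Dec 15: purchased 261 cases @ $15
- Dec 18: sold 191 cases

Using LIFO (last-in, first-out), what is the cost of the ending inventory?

Ending inventory = $1,596

Dec 18, 191 sold [LIFO — newest first]: 191 @ $15 = $2,865
Ending inventory: 42 @ $13 + 70 @ $15 = $1,596
Check: goods available $4,461 = COGS $2,865 + ending $1,596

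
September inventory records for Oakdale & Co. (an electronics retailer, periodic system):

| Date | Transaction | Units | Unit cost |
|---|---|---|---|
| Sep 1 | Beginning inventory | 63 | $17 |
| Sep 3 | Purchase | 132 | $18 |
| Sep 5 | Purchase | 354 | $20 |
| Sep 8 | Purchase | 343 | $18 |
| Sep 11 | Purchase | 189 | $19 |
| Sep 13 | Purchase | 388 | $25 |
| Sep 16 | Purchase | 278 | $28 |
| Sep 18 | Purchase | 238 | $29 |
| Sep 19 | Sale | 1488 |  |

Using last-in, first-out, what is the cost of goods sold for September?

COGS = $35,191

Sep 19, 1488 sold [LIFO — newest first]: 238 @ $29 + 278 @ $28 + 388 @ $25 + 189 @ $19 + 343 @ $18 + 52 @ $20 = $35,191
Ending inventory: 63 @ $17 + 132 @ $18 + 302 @ $20 = $9,487
Check: goods available $44,678 = COGS $35,191 + ending $9,487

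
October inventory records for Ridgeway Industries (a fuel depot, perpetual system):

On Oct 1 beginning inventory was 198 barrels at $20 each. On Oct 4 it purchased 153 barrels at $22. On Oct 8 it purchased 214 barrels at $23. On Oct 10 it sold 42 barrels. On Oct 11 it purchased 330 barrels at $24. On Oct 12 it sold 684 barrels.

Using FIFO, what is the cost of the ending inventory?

Oct 10, 42 sold [FIFO — oldest first]: 42 @ $20 = $840
Oct 12, 684 sold [FIFO — oldest first]: 156 @ $20 + 153 @ $22 + 214 @ $23 + 161 @ $24 = $15,272
Total COGS = $840 + $15,272 = $16,112
Ending inventory: 169 @ $24 = $4,056

Ending inventory = $4,056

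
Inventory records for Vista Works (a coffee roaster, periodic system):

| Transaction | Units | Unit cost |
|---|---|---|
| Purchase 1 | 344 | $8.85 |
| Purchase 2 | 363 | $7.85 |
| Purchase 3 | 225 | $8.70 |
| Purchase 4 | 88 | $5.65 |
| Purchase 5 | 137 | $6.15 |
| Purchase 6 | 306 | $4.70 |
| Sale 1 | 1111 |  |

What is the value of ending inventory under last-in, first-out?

Sale 1 (1111) [LIFO — newest first]: 306 @ $4.70 + 137 @ $6.15 + 88 @ $5.65 + 225 @ $8.70 + 355 @ $7.85 = $7,522.20
Ending inventory: 344 @ $8.85 + 8 @ $7.85 = $3,107.20

Ending inventory = $3,107.20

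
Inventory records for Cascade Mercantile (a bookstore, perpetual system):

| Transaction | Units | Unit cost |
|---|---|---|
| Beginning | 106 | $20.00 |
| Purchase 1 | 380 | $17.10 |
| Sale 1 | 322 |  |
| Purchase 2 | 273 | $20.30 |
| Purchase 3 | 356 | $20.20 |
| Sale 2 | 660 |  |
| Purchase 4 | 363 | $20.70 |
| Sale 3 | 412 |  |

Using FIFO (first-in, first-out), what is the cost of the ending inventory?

Sale 1 (322) [FIFO — oldest first]: 106 @ $20.00 + 216 @ $17.10 = $5,813.60
Sale 2 (660) [FIFO — oldest first]: 164 @ $17.10 + 273 @ $20.30 + 223 @ $20.20 = $12,850.90
Sale 3 (412) [FIFO — oldest first]: 133 @ $20.20 + 279 @ $20.70 = $8,461.90
Total COGS = $5,813.60 + $12,850.90 + $8,461.90 = $27,126.40
Ending inventory: 84 @ $20.70 = $1,738.80

Ending inventory = $1,738.80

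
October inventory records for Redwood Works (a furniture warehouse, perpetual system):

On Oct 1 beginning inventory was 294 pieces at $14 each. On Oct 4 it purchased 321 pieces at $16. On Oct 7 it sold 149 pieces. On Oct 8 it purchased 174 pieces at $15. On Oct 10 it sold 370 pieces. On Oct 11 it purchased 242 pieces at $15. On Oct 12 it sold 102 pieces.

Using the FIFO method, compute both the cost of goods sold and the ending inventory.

COGS = $9,342; ending inventory = $6,150

Oct 7, 149 sold [FIFO — oldest first]: 149 @ $14 = $2,086
Oct 10, 370 sold [FIFO — oldest first]: 145 @ $14 + 225 @ $16 = $5,630
Oct 12, 102 sold [FIFO — oldest first]: 96 @ $16 + 6 @ $15 = $1,626
Total COGS = $2,086 + $5,630 + $1,626 = $9,342
Ending inventory: 168 @ $15 + 242 @ $15 = $6,150
Check: goods available $15,492 = COGS $9,342 + ending $6,150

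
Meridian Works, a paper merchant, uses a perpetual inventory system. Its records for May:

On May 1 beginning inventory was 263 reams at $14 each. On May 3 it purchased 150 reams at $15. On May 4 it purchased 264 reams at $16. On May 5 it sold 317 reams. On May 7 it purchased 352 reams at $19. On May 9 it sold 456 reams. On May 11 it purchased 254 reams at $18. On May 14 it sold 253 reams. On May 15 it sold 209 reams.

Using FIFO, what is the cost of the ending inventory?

May 5, 317 sold [FIFO — oldest first]: 263 @ $14 + 54 @ $15 = $4,492
May 9, 456 sold [FIFO — oldest first]: 96 @ $15 + 264 @ $16 + 96 @ $19 = $7,488
May 14, 253 sold [FIFO — oldest first]: 253 @ $19 = $4,807
May 15, 209 sold [FIFO — oldest first]: 3 @ $19 + 206 @ $18 = $3,765
Total COGS = $4,492 + $7,488 + $4,807 + $3,765 = $20,552
Ending inventory: 48 @ $18 = $864

Ending inventory = $864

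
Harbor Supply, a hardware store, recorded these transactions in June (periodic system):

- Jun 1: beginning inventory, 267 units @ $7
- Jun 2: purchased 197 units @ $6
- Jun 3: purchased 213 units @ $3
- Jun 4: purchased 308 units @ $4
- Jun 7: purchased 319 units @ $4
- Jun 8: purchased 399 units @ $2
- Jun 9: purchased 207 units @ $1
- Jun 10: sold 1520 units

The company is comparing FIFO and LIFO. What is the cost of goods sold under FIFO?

FIFO COGS: 267 @ $7 + 197 @ $6 + 213 @ $3 + 308 @ $4 + 319 @ $4 + 216 @ $2 = $6,630
LIFO COGS: 207 @ $1 + 399 @ $2 + 319 @ $4 + 308 @ $4 + 213 @ $3 + 74 @ $6 = $4,596

COGS = $6,630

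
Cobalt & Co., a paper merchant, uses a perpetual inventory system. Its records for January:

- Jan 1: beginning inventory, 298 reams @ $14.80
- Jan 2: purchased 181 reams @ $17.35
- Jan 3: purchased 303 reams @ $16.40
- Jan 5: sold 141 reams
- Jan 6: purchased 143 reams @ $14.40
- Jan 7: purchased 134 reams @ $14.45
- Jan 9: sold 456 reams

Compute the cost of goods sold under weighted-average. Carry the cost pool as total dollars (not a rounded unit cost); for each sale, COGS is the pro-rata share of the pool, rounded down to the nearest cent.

COGS = $9,339.84

After Jan 1: 298 on hand, pool $4,410.40 (≈ $14.8000 each)
After Jan 2: 479 on hand, pool $7,550.75 (≈ $15.7636 each)
After Jan 3: 782 on hand, pool $12,519.95 (≈ $16.0102 each)
Jan 5, sell 141: 141/782 × $12,519.95 → $2,257.43
After Jan 6: 784 on hand, pool $12,321.72 (≈ $15.7165 each)
After Jan 7: 918 on hand, pool $14,258.02 (≈ $15.5316 each)
Jan 9, sell 456: 456/918 × $14,258.02 → $7,082.41
Total COGS = $2,257.43 + $7,082.41 = $9,339.84
Ending inventory (cost pool remaining) = $7,175.61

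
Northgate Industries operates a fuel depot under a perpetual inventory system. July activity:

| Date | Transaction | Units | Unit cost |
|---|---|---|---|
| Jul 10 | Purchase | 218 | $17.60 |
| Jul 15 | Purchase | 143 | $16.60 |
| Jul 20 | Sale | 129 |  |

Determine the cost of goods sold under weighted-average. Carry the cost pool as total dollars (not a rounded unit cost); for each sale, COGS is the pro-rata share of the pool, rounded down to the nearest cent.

After Jul 10: 218 on hand, pool $3,836.80 (≈ $17.6000 each)
After Jul 15: 361 on hand, pool $6,210.60 (≈ $17.2039 each)
Jul 20, sell 129: 129/361 × $6,210.60 → $2,219.30
Ending inventory (cost pool remaining) = $3,991.30

COGS = $2,219.30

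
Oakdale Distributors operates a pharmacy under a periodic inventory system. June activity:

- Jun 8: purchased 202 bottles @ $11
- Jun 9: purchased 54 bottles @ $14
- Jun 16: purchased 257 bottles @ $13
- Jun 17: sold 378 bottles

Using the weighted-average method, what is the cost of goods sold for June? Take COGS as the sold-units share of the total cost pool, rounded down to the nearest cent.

Jun 17, sell 378: 378/513 × $6,319.00 → $4,656.10
Ending inventory (cost pool remaining) = $1,662.90
Check: goods available $6,319.00 = COGS $4,656.10 + ending $1,662.90

COGS = $4,656.10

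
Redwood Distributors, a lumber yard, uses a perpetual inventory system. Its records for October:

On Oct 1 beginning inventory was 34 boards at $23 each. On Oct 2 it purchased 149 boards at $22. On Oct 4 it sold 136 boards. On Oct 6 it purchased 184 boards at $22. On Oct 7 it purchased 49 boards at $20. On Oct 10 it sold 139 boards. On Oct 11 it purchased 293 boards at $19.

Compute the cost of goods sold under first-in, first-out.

COGS = $6,084

Oct 4, 136 sold [FIFO — oldest first]: 34 @ $23 + 102 @ $22 = $3,026
Oct 10, 139 sold [FIFO — oldest first]: 47 @ $22 + 92 @ $22 = $3,058
Total COGS = $3,026 + $3,058 = $6,084
Ending inventory: 92 @ $22 + 49 @ $20 + 293 @ $19 = $8,571
Check: goods available $14,655 = COGS $6,084 + ending $8,571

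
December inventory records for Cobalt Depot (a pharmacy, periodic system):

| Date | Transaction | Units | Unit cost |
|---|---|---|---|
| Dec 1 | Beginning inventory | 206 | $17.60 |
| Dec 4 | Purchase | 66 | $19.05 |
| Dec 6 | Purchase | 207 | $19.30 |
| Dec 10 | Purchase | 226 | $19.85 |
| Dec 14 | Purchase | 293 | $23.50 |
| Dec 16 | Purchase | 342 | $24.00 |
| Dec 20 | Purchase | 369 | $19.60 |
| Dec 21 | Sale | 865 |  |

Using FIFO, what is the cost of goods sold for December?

COGS = $17,124.10

Dec 21, 865 sold [FIFO — oldest first]: 206 @ $17.60 + 66 @ $19.05 + 207 @ $19.30 + 226 @ $19.85 + 160 @ $23.50 = $17,124.10
Ending inventory: 133 @ $23.50 + 342 @ $24.00 + 369 @ $19.60 = $18,565.90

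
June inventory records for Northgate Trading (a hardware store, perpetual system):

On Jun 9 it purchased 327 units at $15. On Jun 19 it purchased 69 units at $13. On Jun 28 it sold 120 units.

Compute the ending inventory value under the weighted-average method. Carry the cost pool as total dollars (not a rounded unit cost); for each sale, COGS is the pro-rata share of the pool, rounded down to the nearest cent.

Ending inventory = $4,043.82

After Jun 9: 327 on hand, pool $4,905.00 (≈ $15.0000 each)
After Jun 19: 396 on hand, pool $5,802.00 (≈ $14.6515 each)
Jun 28, sell 120: 120/396 × $5,802.00 → $1,758.18
Ending inventory (cost pool remaining) = $4,043.82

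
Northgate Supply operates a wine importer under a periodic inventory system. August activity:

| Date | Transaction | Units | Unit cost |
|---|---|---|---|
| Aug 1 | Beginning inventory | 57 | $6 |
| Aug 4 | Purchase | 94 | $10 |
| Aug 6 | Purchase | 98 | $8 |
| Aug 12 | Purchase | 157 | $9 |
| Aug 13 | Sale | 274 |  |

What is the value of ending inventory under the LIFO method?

Aug 13, 274 sold [LIFO — newest first]: 157 @ $9 + 98 @ $8 + 19 @ $10 = $2,387
Ending inventory: 57 @ $6 + 75 @ $10 = $1,092
Check: goods available $3,479 = COGS $2,387 + ending $1,092

Ending inventory = $1,092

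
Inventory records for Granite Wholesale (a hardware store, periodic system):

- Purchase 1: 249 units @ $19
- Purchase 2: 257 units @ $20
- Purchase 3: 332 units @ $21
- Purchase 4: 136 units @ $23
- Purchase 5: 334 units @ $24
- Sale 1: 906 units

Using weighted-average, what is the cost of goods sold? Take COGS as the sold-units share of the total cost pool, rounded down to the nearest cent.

Sale 1, sell 906: 906/1308 × $27,987.00 → $19,385.49
Ending inventory (cost pool remaining) = $8,601.51
Check: goods available $27,987.00 = COGS $19,385.49 + ending $8,601.51

COGS = $19,385.49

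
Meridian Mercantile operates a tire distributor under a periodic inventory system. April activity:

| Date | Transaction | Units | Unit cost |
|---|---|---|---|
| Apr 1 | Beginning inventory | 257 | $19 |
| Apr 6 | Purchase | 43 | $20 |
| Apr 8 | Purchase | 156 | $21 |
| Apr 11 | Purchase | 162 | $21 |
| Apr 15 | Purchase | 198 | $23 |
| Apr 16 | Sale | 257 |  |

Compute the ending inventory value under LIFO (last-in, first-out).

Apr 16, 257 sold [LIFO — newest first]: 198 @ $23 + 59 @ $21 = $5,793
Ending inventory: 257 @ $19 + 43 @ $20 + 156 @ $21 + 103 @ $21 = $11,182
Check: goods available $16,975 = COGS $5,793 + ending $11,182

Ending inventory = $11,182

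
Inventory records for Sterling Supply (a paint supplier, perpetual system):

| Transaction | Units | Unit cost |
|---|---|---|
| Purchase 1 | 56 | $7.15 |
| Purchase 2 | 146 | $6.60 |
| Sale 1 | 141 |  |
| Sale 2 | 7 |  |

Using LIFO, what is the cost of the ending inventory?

Sale 1 (141) [LIFO — newest first]: 141 @ $6.60 = $930.60
Sale 2 (7) [LIFO — newest first]: 5 @ $6.60 + 2 @ $7.15 = $47.30
Total COGS = $930.60 + $47.30 = $977.90
Ending inventory: 54 @ $7.15 = $386.10
Check: goods available $1,364.00 = COGS $977.90 + ending $386.10

Ending inventory = $386.10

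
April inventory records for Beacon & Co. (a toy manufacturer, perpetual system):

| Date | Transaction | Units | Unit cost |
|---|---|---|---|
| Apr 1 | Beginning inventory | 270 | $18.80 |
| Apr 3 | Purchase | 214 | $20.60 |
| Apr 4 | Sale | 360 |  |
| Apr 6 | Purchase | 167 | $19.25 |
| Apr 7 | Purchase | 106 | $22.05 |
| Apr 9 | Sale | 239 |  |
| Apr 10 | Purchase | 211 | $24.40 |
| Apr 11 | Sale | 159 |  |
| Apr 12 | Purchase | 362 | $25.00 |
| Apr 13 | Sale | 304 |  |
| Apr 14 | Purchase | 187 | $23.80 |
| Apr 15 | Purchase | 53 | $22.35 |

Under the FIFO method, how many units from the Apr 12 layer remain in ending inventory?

Apr 4, 360 sold [FIFO — oldest first]: 270 @ $18.80 + 90 @ $20.60 = $6,930.00
Apr 9, 239 sold [FIFO — oldest first]: 124 @ $20.60 + 115 @ $19.25 = $4,768.15
Apr 11, 159 sold [FIFO — oldest first]: 52 @ $19.25 + 106 @ $22.05 + 1 @ $24.40 = $3,362.70
Apr 13, 304 sold [FIFO — oldest first]: 210 @ $24.40 + 94 @ $25.00 = $7,474.00
Total COGS = $6,930.00 + $4,768.15 + $3,362.70 + $7,474.00 = $22,534.85
Ending inventory: 268 @ $25.00 + 187 @ $23.80 + 53 @ $22.35 = $12,335.15

268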